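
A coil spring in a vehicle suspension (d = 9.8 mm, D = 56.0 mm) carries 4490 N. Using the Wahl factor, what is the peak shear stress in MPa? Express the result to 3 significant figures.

862 MPa

Spring index C = D/d = 56.0/9.8 = 5.7143
K_W = (4C−1)/(4C−4) + 0.615/C = 21.857/18.857 + 0.1076 = 1.2667
τ₀ = 8FD/(πd³) = 8·4490·56.0/(π·9.8³) = 2.01152e+06/2956.8 = 680.29 MPa
τ_max = K·τ₀ = 1.2667 × 680.29 = 861.74 MPa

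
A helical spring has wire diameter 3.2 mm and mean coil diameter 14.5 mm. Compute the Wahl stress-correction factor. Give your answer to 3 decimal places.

1.348

C = D/d = 14.5/3.2 = 4.5312
K_W = (4C−1)/(4C−4) + 0.615/C = 17.125/14.125 + 0.1357 = 1.3481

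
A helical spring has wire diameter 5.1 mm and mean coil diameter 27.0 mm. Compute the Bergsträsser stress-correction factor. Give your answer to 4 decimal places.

C = D/d = 27.0/5.1 = 5.2941
K_B = (4C+2)/(4C−3) = 23.176/18.176 = 1.2751

1.2751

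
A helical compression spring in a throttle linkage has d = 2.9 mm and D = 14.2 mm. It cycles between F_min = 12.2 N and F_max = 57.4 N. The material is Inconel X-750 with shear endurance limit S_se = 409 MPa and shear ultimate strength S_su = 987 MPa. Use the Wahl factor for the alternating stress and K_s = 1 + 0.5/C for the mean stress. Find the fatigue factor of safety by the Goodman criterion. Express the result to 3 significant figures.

6.04

C = D/d = 14.2/2.9 = 4.8966; K_W = (4C−1)/(4C−4)+0.615/C = 1.3181; K_s = 1+0.5/C = 1.1021
F_a = (F_max−F_min)/2 = 22.6 N; F_m = (F_max+F_min)/2 = 34.8 N
τ_a = K_W·8F_aD/(πd³) = 1.3181 × 33.508 = 44.166 MPa
τ_m = K_s·8F_mD/(πd³) = 1.1021 × 51.596 = 56.864 MPa
Goodman: 1/n_f = τ_a/S_se + τ_m/S_su = 44.166/409 + 56.864/987 = 0.10798 + 0.05761 = 0.1656
n_f = 1/0.1656 = 6.039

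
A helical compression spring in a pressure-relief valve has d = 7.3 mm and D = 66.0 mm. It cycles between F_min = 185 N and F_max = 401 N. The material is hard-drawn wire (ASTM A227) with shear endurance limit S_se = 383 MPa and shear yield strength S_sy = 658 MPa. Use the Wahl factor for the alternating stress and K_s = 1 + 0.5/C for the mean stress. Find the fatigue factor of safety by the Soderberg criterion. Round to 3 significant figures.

2.90

C = D/d = 66.0/7.3 = 9.0411; K_W = (4C−1)/(4C−4)+0.615/C = 1.1613; K_s = 1+0.5/C = 1.0553
F_a = (F_max−F_min)/2 = 108 N; F_m = (F_max+F_min)/2 = 293 N
τ_a = K_W·8F_aD/(πd³) = 1.1613 × 46.659 = 54.185 MPa
τ_m = K_s·8F_mD/(πd³) = 1.0553 × 126.59 = 133.59 MPa
Soderberg: 1/n_f = τ_a/S_se + τ_m/S_sy = 54.185/383 + 133.59/658 = 0.14148 + 0.20302 = 0.34449
n_f = 1/0.34449 = 2.903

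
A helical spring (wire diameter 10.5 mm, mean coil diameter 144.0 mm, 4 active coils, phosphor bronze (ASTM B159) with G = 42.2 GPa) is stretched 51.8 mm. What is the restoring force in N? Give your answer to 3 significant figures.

k = Gd⁴/(8D³N_a) = (42.2×10³)(10.5⁴)/(8·144.0³·4) = 5.3682 N/mm
F = k·δ = 5.3682 × 51.8 = 278.08 N

278 N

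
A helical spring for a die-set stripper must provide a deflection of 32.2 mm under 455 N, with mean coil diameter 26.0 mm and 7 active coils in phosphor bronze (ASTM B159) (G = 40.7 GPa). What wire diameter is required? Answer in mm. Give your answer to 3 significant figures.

4.30 mm

Required rate k = F/δ = 455/32.2 = 14.13 N/mm
d = (8D³N_a·k / G)^(1/4) = (8·26.0³·7·14.13 / (40.7×10³))^0.25
  = (341.72)^0.25 = 4.2995 mm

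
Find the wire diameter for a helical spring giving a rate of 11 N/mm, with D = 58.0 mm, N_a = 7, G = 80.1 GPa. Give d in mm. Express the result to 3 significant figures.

6.22 mm

d = (8D³N_a·k / G)^(1/4) = (8·58.0³·7·11 / (80.1×10³))^0.25
  = (1500.5)^0.25 = 6.2238 mm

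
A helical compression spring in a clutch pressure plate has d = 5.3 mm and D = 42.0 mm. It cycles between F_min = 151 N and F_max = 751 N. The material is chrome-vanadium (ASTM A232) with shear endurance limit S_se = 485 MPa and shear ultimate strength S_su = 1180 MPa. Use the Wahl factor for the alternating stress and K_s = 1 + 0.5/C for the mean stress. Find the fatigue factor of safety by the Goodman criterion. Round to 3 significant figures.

1.22

C = D/d = 42.0/5.3 = 7.9245; K_W = (4C−1)/(4C−4)+0.615/C = 1.1859; K_s = 1+0.5/C = 1.0631
F_a = (F_max−F_min)/2 = 300 N; F_m = (F_max+F_min)/2 = 451 N
τ_a = K_W·8F_aD/(πd³) = 1.1859 × 215.52 = 255.59 MPa
τ_m = K_s·8F_mD/(πd³) = 1.0631 × 324 = 344.44 MPa
Goodman: 1/n_f = τ_a/S_se + τ_m/S_su = 255.59/485 + 344.44/1180 = 0.52698 + 0.29190 = 0.81888
n_f = 1/0.81888 = 1.221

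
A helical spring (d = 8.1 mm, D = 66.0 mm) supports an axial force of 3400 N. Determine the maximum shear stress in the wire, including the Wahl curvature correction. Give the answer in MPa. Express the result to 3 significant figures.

1270 MPa

Spring index C = D/d = 66.0/8.1 = 8.1481
K_W = (4C−1)/(4C−4) + 0.615/C = 31.593/28.593 + 0.0755 = 1.1804
τ₀ = 8FD/(πd³) = 8·3400·66.0/(π·8.1³) = 1.7952e+06/1669.6 = 1075.2 MPa
τ_max = K·τ₀ = 1.1804 × 1075.2 = 1269.2 MPa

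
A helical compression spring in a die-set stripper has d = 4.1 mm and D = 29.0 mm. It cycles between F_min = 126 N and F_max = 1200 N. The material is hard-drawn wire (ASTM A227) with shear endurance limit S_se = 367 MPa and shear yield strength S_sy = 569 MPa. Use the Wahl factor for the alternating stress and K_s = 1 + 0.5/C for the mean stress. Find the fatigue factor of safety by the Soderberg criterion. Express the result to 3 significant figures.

C = D/d = 29.0/4.1 = 7.0732; K_W = (4C−1)/(4C−4)+0.615/C = 1.2104; K_s = 1+0.5/C = 1.0707
F_a = (F_max−F_min)/2 = 537 N; F_m = (F_max+F_min)/2 = 663 N
τ_a = K_W·8F_aD/(πd³) = 1.2104 × 575.39 = 696.47 MPa
τ_m = K_s·8F_mD/(πd³) = 1.0707 × 710.4 = 760.61 MPa
Soderberg: 1/n_f = τ_a/S_se + τ_m/S_sy = 696.47/367 + 760.61/569 = 1.89775 + 1.33675 = 3.2345
n_f = 1/3.2345 = 0.3092

0.309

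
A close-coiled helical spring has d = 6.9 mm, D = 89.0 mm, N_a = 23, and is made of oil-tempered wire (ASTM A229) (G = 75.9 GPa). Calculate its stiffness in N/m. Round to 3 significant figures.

k = Gd⁴/(8D³N_a) = (75.9×10³ × 6.9⁴) / (8 × 89.0³ × 23)
  = 1.72043e+08 / 1.29714e+08 = 1.3263 N/mm = 1326.3 N/m

1330 N/m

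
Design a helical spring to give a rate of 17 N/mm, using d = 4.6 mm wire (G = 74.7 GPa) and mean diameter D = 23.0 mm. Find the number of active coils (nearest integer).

20

N_a = Gd⁴/(8D³k) = (74.7×10³ × 4.6⁴)/(8 × 23.0³ × 17)
    = 3.34466e+07 / 1.65471e+06 = 20.21 → 20 coils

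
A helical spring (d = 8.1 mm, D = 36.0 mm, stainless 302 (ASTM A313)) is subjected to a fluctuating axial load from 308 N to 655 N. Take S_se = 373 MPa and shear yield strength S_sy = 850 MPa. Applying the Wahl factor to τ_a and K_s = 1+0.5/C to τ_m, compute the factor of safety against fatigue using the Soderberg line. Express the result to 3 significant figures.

4.60

C = D/d = 36.0/8.1 = 4.4444; K_W = (4C−1)/(4C−4)+0.615/C = 1.3561; K_s = 1+0.5/C = 1.1125
F_a = (F_max−F_min)/2 = 173.5 N; F_m = (F_max+F_min)/2 = 481.5 N
τ_a = K_W·8F_aD/(πd³) = 1.3561 × 29.929 = 40.587 MPa
τ_m = K_s·8F_mD/(πd³) = 1.1125 × 83.058 = 92.403 MPa
Soderberg: 1/n_f = τ_a/S_se + τ_m/S_sy = 40.587/373 + 92.403/850 = 0.10881 + 0.10871 = 0.21752
n_f = 1/0.21752 = 4.597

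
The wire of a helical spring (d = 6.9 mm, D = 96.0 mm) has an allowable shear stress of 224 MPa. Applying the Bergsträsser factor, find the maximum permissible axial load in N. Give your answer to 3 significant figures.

C = D/d = 96.0/6.9 = 13.9130
K_B = (4C+2)/(4C−3) = 57.652/52.652 = 1.0950
τ_max = K·8FD/(πd³) → F_max = τ_allow·πd³/(8DK)
F_max = 224·π·6.9³/(8·96.0·1.0950) = 2.3118e+05/840.93 = 274.91 N

275 N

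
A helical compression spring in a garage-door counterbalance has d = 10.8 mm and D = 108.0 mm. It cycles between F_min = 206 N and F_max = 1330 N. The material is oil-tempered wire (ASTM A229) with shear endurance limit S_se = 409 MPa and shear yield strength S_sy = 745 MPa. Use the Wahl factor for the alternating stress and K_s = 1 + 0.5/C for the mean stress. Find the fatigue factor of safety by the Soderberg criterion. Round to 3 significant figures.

1.72

C = D/d = 108.0/10.8 = 10.0000; K_W = (4C−1)/(4C−4)+0.615/C = 1.1448; K_s = 1+0.5/C = 1.0500
F_a = (F_max−F_min)/2 = 562 N; F_m = (F_max+F_min)/2 = 768 N
τ_a = K_W·8F_aD/(πd³) = 1.1448 × 122.7 = 140.47 MPa
τ_m = K_s·8F_mD/(πd³) = 1.0500 × 167.67 = 176.05 MPa
Soderberg: 1/n_f = τ_a/S_se + τ_m/S_sy = 140.47/409 + 176.05/745 = 0.34344 + 0.23631 = 0.57975
n_f = 1/0.57975 = 1.725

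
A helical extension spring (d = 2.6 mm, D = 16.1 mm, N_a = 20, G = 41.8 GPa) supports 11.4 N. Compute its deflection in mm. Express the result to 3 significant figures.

3.99 mm

k = Gd⁴/(8D³N_a) = (41.8×10³)(2.6⁴)/(8·16.1³·20) = 2.8607 N/mm
δ = F/k = 11.4 / 2.8607 = 3.985 mm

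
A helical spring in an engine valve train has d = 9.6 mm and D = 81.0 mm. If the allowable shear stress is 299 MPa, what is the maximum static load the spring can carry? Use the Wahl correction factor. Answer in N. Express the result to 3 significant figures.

C = D/d = 81.0/9.6 = 8.4375
K_W = (4C−1)/(4C−4) + 0.615/C = 32.750/29.750 + 0.0729 = 1.1737
τ_max = K·8FD/(πd³) → F_max = τ_allow·πd³/(8DK)
F_max = 299·π·9.6³/(8·81.0·1.1737) = 8.3106e+05/760.58 = 1092.7 N

1090 N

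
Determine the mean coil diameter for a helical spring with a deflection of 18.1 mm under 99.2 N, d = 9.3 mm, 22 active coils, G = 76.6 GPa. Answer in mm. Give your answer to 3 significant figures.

84.1 mm

Required rate k = F/δ = 99.2/18.1 = 5.4807 N/mm
D = (Gd⁴/(8N_a·k))^(1/3) = (76.6×10³·9.3⁴/(8·22·5.4807))^(1/3)
  = (594039)^(1/3) = 84.0630 mm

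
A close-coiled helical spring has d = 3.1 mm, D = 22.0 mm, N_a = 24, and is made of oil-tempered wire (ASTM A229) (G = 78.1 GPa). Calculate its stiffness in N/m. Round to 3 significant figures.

3530 N/m

k = Gd⁴/(8D³N_a) = (78.1×10³ × 3.1⁴) / (8 × 22.0³ × 24)
  = 7.2127e+06 / 2.04442e+06 = 3.528 N/mm = 3528 N/m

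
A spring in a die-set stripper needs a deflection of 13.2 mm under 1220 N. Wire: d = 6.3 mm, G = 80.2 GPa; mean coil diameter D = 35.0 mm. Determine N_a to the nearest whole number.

Required rate k = F/δ = 1220/13.2 = 92.424 N/mm
N_a = Gd⁴/(8D³k) = (80.2×10³ × 6.3⁴)/(8 × 35.0³ × 92.424)
    = 1.26339e+08 / 3.17015e+07 = 3.985 → 4 coils

4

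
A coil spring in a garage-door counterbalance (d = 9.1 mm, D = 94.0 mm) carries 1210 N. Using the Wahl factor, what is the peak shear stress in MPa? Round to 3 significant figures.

Spring index C = D/d = 94.0/9.1 = 10.3297
K_W = (4C−1)/(4C−4) + 0.615/C = 40.319/37.319 + 0.0595 = 1.1399
τ₀ = 8FD/(πd³) = 8·1210·94.0/(π·9.1³) = 909920/2367.4 = 384.35 MPa
τ_max = K·τ₀ = 1.1399 × 384.35 = 438.13 MPa

438 MPa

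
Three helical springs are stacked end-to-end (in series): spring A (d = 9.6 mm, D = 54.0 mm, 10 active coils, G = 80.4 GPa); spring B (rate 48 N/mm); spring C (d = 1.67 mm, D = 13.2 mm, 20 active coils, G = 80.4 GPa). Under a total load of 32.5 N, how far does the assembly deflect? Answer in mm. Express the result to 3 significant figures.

k_A = Gd⁴/(8D³N_a) = (80.4×10³)(9.6⁴)/(8·54.0³·10) = 54.209 N/mm
k_C = Gd⁴/(8D³N_a) = (80.4×10³)(1.67⁴)/(8·13.2³·20) = 1.6993 N/mm
Series: 1/k_eq = 1/54.209 + 1/48 + 1/1.6993 = 0.62774; k_eq = 1.593 N/mm
δ = F/k_eq = 32.5/1.593 = 20.402 mm

20.4 mm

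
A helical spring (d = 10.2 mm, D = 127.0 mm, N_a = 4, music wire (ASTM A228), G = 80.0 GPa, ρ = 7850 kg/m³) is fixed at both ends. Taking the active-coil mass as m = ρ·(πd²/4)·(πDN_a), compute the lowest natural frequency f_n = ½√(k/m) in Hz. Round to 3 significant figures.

k = Gd⁴/(8D³N_a) = (80.0×10³)(10.2⁴)/(8·127.0³·4) = 13.211 N/mm = 13211 N/m
Wire length L = πDN_a = π·127.0·4 = 1595.9 mm
m = ρ·(πd²/4)·L = 7850 × 81.713×10⁻⁶ m² × 1.5959 m = 1.0237 kg
f_n = ½√(k/m) = 0.5·√(13211/1.0237) = 0.5·√(12905) = 56.8 Hz

56.8 Hz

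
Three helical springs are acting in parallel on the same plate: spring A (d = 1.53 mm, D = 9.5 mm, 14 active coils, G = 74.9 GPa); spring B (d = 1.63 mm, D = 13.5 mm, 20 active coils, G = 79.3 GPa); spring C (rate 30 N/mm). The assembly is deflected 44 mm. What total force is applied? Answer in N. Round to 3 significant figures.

1570 N

k_A = Gd⁴/(8D³N_a) = (74.9×10³)(1.53⁴)/(8·9.5³·14) = 4.2742 N/mm
k_B = Gd⁴/(8D³N_a) = (79.3×10³)(1.63⁴)/(8·13.5³·20) = 1.422 N/mm
Parallel: k_eq = 4.2742 + 1.422 + 30 = 35.696 N/mm
F = k_eq·δ = 35.696·44 = 1570.6 N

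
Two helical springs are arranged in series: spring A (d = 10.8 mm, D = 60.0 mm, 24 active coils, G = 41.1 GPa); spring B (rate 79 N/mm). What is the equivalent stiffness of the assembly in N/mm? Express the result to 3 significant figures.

k_A = Gd⁴/(8D³N_a) = (41.1×10³)(10.8⁴)/(8·60.0³·24) = 13.483 N/mm
Series: 1/k_eq = 1/13.483 + 1/79 = 0.086826; k_eq = 11.517 N/mm

11.5 N/mm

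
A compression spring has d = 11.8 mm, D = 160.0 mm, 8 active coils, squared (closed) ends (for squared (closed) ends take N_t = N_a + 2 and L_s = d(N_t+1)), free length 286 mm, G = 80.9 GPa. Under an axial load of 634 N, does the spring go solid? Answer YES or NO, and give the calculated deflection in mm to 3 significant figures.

NO, δ = 106 mm

k = Gd⁴/(8D³N_a) = (80.9×10³)(11.8⁴)/(8·160.0³·8) = 5.9832 N/mm
N_t = 10; L_s = 11.8·11 = 129.8 mm; δ_solid = L₀ − L_s = 286 − 129.8 = 156.2 mm
δ = F/k = 634/5.9832 = 105.96 mm
δ < δ_solid → spring does not go solid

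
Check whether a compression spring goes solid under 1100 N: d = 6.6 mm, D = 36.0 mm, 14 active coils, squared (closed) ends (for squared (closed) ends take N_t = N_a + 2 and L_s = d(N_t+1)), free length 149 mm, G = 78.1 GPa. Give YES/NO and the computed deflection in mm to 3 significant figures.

k = Gd⁴/(8D³N_a) = (78.1×10³)(6.6⁴)/(8·36.0³·14) = 28.36 N/mm
N_t = 16; L_s = 6.6·17 = 112.2 mm; δ_solid = L₀ − L_s = 149 − 112.2 = 36.8 mm
δ = F/k = 1100/28.36 = 38.787 mm
δ ≥ δ_solid → spring goes solid

YES, δ = 38.8 mm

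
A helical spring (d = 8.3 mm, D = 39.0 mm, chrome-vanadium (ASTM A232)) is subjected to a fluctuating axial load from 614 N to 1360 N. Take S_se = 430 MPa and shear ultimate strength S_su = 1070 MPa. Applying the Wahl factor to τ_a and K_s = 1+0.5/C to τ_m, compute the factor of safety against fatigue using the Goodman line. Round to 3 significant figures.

2.64

C = D/d = 39.0/8.3 = 4.6988; K_W = (4C−1)/(4C−4)+0.615/C = 1.3337; K_s = 1+0.5/C = 1.1064
F_a = (F_max−F_min)/2 = 373 N; F_m = (F_max+F_min)/2 = 987 N
τ_a = K_W·8F_aD/(πd³) = 1.3337 × 64.786 = 86.402 MPa
τ_m = K_s·8F_mD/(πd³) = 1.1064 × 171.43 = 189.67 MPa
Goodman: 1/n_f = τ_a/S_se + τ_m/S_su = 86.402/430 + 189.67/1070 = 0.20093 + 0.17726 = 0.3782
n_f = 1/0.3782 = 2.644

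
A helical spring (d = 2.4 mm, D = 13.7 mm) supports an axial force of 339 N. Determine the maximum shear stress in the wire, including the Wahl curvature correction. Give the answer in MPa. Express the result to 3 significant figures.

1080 MPa

Spring index C = D/d = 13.7/2.4 = 5.7083
K_W = (4C−1)/(4C−4) + 0.615/C = 21.833/18.833 + 0.1077 = 1.2670
τ₀ = 8FD/(πd³) = 8·339·13.7/(π·2.4³) = 37154.4/43.429 = 855.51 MPa
τ_max = K·τ₀ = 1.2670 × 855.51 = 1084 MPa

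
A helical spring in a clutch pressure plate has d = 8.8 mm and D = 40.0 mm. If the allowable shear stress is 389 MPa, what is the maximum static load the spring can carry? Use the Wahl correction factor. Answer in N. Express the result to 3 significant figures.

1930 N

C = D/d = 40.0/8.8 = 4.5455
K_W = (4C−1)/(4C−4) + 0.615/C = 17.182/14.182 + 0.1353 = 1.3468
τ_max = K·8FD/(πd³) → F_max = τ_allow·πd³/(8DK)
F_max = 389·π·8.8³/(8·40.0·1.3468) = 8.3281e+05/430.99 = 1932.3 N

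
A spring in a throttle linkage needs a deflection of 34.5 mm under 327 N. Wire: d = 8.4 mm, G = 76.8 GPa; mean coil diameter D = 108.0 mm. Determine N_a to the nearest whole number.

Required rate k = F/δ = 327/34.5 = 9.4783 N/mm
N_a = Gd⁴/(8D³k) = (76.8×10³ × 8.4⁴)/(8 × 108.0³ × 9.4783)
    = 3.82365e+08 / 9.5519e+07 = 4.003 → 4 coils

4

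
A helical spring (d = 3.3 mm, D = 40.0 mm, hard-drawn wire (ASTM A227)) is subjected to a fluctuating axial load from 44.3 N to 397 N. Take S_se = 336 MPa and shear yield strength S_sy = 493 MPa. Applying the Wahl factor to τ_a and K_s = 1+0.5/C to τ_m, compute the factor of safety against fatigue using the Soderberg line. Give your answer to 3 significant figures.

0.335

C = D/d = 40.0/3.3 = 12.1212; K_W = (4C−1)/(4C−4)+0.615/C = 1.1182; K_s = 1+0.5/C = 1.0413
F_a = (F_max−F_min)/2 = 176.35 N; F_m = (F_max+F_min)/2 = 220.65 N
τ_a = K_W·8F_aD/(πd³) = 1.1182 × 499.84 = 558.91 MPa
τ_m = K_s·8F_mD/(πd³) = 1.0413 × 625.41 = 651.2 MPa
Soderberg: 1/n_f = τ_a/S_se + τ_m/S_sy = 558.91/336 + 651.2/493 = 1.66343 + 1.32090 = 2.9843
n_f = 1/2.9843 = 0.3351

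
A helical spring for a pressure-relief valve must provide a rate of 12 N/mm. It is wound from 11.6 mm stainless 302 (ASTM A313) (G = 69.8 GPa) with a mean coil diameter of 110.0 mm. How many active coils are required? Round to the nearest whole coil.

10

N_a = Gd⁴/(8D³k) = (69.8×10³ × 11.6⁴)/(8 × 110.0³ × 12)
    = 1.26383e+09 / 1.27776e+08 = 9.891 → 10 coils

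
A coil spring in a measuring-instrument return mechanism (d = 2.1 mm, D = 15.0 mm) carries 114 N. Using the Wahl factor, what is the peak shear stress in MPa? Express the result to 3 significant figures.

Spring index C = D/d = 15.0/2.1 = 7.1429
K_W = (4C−1)/(4C−4) + 0.615/C = 27.571/24.571 + 0.0861 = 1.2082
τ₀ = 8FD/(πd³) = 8·114·15.0/(π·2.1³) = 13680/29.094 = 470.2 MPa
τ_max = K·τ₀ = 1.2082 × 470.2 = 568.09 MPa

568 MPa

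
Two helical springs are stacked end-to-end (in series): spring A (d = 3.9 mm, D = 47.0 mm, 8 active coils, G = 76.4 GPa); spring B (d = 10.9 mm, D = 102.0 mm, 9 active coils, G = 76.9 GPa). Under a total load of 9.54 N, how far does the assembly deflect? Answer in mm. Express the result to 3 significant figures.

k_A = Gd⁴/(8D³N_a) = (76.4×10³)(3.9⁴)/(8·47.0³·8) = 2.66 N/mm
k_B = Gd⁴/(8D³N_a) = (76.9×10³)(10.9⁴)/(8·102.0³·9) = 14.207 N/mm
Series: 1/k_eq = 1/2.66 + 1/14.207 = 0.44633; k_eq = 2.2405 N/mm
δ = F/k_eq = 9.54/2.2405 = 4.258 mm

4.26 mm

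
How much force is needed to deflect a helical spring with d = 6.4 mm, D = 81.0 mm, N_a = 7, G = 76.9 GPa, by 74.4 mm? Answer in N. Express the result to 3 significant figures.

323 N

k = Gd⁴/(8D³N_a) = (76.9×10³)(6.4⁴)/(8·81.0³·7) = 4.3351 N/mm
F = k·δ = 4.3351 × 74.4 = 322.53 N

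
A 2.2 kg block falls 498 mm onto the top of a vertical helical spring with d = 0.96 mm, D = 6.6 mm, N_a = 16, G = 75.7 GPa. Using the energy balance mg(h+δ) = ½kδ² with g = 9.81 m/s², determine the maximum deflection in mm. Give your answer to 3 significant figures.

k = Gd⁴/(8D³N_a) = (75.7×10³)(0.96⁴)/(8·6.6³·16) = 1.7472 N/mm
W = mg = 2.2 × 9.81 = 21.582 N
½kδ² − Wδ − Wh = 0 → δ = (W + √(W² + 2kWh))/k
δ = (21.582 + √(465.78 + 37556.9))/1.7472 = (21.582 + 194.99)/1.7472 = 123.96 mm

124 mm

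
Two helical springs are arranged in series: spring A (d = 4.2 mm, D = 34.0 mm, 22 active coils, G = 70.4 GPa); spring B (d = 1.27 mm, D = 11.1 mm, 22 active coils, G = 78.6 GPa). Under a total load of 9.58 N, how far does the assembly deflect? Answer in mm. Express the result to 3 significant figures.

14.3 mm

k_A = Gd⁴/(8D³N_a) = (70.4×10³)(4.2⁴)/(8·34.0³·22) = 3.1668 N/mm
k_B = Gd⁴/(8D³N_a) = (78.6×10³)(1.27⁴)/(8·11.1³·22) = 0.84949 N/mm
Series: 1/k_eq = 1/3.1668 + 1/0.84949 = 1.493; k_eq = 0.66981 N/mm
δ = F/k_eq = 9.58/0.66981 = 14.303 mm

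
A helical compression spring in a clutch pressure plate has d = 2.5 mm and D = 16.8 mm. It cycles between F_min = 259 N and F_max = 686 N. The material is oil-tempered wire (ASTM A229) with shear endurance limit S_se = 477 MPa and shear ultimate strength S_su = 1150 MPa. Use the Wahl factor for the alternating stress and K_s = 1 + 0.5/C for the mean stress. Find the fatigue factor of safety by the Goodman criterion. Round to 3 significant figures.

C = D/d = 16.8/2.5 = 6.7200; K_W = (4C−1)/(4C−4)+0.615/C = 1.2226; K_s = 1+0.5/C = 1.0744
F_a = (F_max−F_min)/2 = 213.5 N; F_m = (F_max+F_min)/2 = 472.5 N
τ_a = K_W·8F_aD/(πd³) = 1.2226 × 584.56 = 714.7 MPa
τ_m = K_s·8F_mD/(πd³) = 1.0744 × 1293.7 = 1389.9 MPa
Goodman: 1/n_f = τ_a/S_se + τ_m/S_su = 714.7/477 + 1389.9/1150 = 1.49833 + 1.20865 = 2.707
n_f = 1/2.707 = 0.3694

0.369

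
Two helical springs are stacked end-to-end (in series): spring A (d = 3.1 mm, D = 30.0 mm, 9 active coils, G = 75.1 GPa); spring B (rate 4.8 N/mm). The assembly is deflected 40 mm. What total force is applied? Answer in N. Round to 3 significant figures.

81.9 N

k_A = Gd⁴/(8D³N_a) = (75.1×10³)(3.1⁴)/(8·30.0³·9) = 3.5677 N/mm
Series: 1/k_eq = 1/3.5677 + 1/4.8 = 0.48862; k_eq = 2.0466 N/mm
F = k_eq·δ = 2.0466·40 = 81.862 N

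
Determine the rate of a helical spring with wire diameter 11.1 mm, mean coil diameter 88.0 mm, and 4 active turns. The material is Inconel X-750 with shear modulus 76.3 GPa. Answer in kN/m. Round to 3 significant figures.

53.1 kN/m

k = Gd⁴/(8D³N_a) = (76.3×10³ × 11.1⁴) / (8 × 88.0³ × 4)
  = 1.15829e+09 / 2.18071e+07 = 53.115 N/mm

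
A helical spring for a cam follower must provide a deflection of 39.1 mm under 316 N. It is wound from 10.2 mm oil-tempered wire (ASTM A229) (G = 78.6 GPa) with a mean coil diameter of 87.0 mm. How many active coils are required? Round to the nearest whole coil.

Required rate k = F/δ = 316/39.1 = 8.0818 N/mm
N_a = Gd⁴/(8D³k) = (78.6×10³ × 10.2⁴)/(8 × 87.0³ × 8.0818)
    = 8.50792e+08 / 4.25753e+07 = 19.98 → 20 coils

20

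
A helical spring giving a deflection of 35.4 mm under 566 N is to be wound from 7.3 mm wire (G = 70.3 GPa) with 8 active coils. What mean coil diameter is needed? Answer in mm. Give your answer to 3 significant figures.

58.0 mm

Required rate k = F/δ = 566/35.4 = 15.989 N/mm
D = (Gd⁴/(8N_a·k))^(1/3) = (70.3×10³·7.3⁴/(8·8·15.989))^(1/3)
  = (195098)^(1/3) = 57.9986 mm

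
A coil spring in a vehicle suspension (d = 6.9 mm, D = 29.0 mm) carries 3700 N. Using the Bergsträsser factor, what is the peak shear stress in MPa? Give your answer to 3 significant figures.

1130 MPa

Spring index C = D/d = 29.0/6.9 = 4.2029
K_B = (4C+2)/(4C−3) = 18.812/13.812 = 1.3620
τ₀ = 8FD/(πd³) = 8·3700·29.0/(π·6.9³) = 858400/1032 = 831.75 MPa
τ_max = K·τ₀ = 1.3620 × 831.75 = 1132.9 MPa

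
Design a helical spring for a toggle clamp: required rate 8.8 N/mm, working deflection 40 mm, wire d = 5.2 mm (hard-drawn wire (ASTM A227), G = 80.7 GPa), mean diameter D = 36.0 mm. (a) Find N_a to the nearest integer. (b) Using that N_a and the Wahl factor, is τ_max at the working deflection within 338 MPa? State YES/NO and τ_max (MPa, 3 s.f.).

(a) 18 coils; (b) YES, τ_max = 278 MPa

N_a = Gd⁴/(8D³k) = (80.7×10³)(5.2⁴)/(8·36.0³·8.8) = 17.96 → N_a = 18
Actual rate k = Gd⁴/(8D³·18) = 8.7825 N/mm
Working load F = kδ = 8.7825·40 = 351.3 N
C = 36.0/5.2 = 6.9231; K_W = (4C−1)/(4C−4)+0.615/C = 1.2155
τ_max = K_W·8FD/(πd³) = 1.2155·229.04 = 278.39 MPa
τ_max ≤ 338 MPa → acceptable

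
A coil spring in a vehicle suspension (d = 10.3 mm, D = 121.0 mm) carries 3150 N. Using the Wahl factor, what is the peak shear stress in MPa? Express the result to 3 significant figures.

Spring index C = D/d = 121.0/10.3 = 11.7476
K_W = (4C−1)/(4C−4) + 0.615/C = 45.990/42.990 + 0.0524 = 1.1221
τ₀ = 8FD/(πd³) = 8·3150·121.0/(π·10.3³) = 3.0492e+06/3432.9 = 888.23 MPa
τ_max = K·τ₀ = 1.1221 × 888.23 = 996.71 MPa

997 MPa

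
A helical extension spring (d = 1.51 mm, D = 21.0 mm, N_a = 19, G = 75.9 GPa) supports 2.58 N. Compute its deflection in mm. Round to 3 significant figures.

k = Gd⁴/(8D³N_a) = (75.9×10³)(1.51⁴)/(8·21.0³·19) = 0.28032 N/mm
δ = F/k = 2.58 / 0.28032 = 9.2039 mm

9.20 mm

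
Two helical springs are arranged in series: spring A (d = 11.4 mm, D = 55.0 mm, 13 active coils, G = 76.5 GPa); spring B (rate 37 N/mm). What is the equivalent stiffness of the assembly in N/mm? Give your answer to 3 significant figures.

24.7 N/mm

k_A = Gd⁴/(8D³N_a) = (76.5×10³)(11.4⁴)/(8·55.0³·13) = 74.672 N/mm
Series: 1/k_eq = 1/74.672 + 1/37 = 0.040419; k_eq = 24.741 N/mm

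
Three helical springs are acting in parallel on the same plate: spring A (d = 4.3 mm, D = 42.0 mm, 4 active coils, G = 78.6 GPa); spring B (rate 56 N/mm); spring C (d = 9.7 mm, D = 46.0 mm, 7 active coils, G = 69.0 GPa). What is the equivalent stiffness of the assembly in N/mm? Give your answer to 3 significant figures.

k_A = Gd⁴/(8D³N_a) = (78.6×10³)(4.3⁴)/(8·42.0³·4) = 11.334 N/mm
k_C = Gd⁴/(8D³N_a) = (69.0×10³)(9.7⁴)/(8·46.0³·7) = 112.07 N/mm
Parallel: k_eq = 11.334 + 56 + 112.07 = 179.4 N/mm

179 N/mm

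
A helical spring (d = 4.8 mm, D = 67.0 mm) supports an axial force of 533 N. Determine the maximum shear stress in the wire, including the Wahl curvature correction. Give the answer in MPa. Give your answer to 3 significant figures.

Spring index C = D/d = 67.0/4.8 = 13.9583
K_W = (4C−1)/(4C−4) + 0.615/C = 54.833/51.833 + 0.0441 = 1.1019
τ₀ = 8FD/(πd³) = 8·533·67.0/(π·4.8³) = 285688/347.44 = 822.28 MPa
τ_max = K·τ₀ = 1.1019 × 822.28 = 906.1 MPa

906 MPa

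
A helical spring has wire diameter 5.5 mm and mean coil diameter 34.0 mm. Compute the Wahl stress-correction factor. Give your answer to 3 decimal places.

C = D/d = 34.0/5.5 = 6.1818
K_W = (4C−1)/(4C−4) + 0.615/C = 23.727/20.727 + 0.0995 = 1.2442

1.244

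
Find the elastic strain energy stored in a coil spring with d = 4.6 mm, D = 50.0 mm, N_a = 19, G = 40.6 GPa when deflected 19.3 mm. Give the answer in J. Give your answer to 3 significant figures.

k = Gd⁴/(8D³N_a) = (40.6×10³)(4.6⁴)/(8·50.0³·19) = 0.95676 N/mm
U = ½kδ² = 0.5 × 0.95676 × 19.3² = 178.19 N·mm = 0.17819 J

0.178 J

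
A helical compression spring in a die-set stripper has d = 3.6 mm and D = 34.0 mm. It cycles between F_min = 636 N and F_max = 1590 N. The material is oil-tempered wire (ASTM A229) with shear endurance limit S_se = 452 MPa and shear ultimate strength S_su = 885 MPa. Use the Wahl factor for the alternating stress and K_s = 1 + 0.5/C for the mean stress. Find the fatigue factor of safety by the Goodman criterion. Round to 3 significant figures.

0.212

C = D/d = 34.0/3.6 = 9.4444; K_W = (4C−1)/(4C−4)+0.615/C = 1.1539; K_s = 1+0.5/C = 1.0529
F_a = (F_max−F_min)/2 = 477 N; F_m = (F_max+F_min)/2 = 1113 N
τ_a = K_W·8F_aD/(πd³) = 1.1539 × 885.18 = 1021.4 MPa
τ_m = K_s·8F_mD/(πd³) = 1.0529 × 2065.4 = 2174.8 MPa
Goodman: 1/n_f = τ_a/S_se + τ_m/S_su = 1021.4/452 + 2174.8/885 = 2.25981 + 2.45735 = 4.7172
n_f = 1/4.7172 = 0.212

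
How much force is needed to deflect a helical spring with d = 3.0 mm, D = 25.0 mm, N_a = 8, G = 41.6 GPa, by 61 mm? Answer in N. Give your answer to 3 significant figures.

206 N

k = Gd⁴/(8D³N_a) = (41.6×10³)(3.0⁴)/(8·25.0³·8) = 3.3696 N/mm
F = k·δ = 3.3696 × 61 = 205.55 N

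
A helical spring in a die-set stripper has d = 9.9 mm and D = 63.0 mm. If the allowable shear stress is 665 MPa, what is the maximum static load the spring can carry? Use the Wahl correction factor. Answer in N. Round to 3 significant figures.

3250 N

C = D/d = 63.0/9.9 = 6.3636
K_W = (4C−1)/(4C−4) + 0.615/C = 24.455/21.455 + 0.0966 = 1.2365
τ_max = K·8FD/(πd³) → F_max = τ_allow·πd³/(8DK)
F_max = 665·π·9.9³/(8·63.0·1.2365) = 2.0271e+06/623.18 = 3252.8 N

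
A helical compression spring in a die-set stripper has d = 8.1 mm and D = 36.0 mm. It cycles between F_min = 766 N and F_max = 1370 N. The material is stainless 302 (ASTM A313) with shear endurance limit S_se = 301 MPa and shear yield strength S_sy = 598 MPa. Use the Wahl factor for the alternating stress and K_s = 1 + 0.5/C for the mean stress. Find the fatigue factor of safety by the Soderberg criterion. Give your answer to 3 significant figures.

C = D/d = 36.0/8.1 = 4.4444; K_W = (4C−1)/(4C−4)+0.615/C = 1.3561; K_s = 1+0.5/C = 1.1125
F_a = (F_max−F_min)/2 = 302 N; F_m = (F_max+F_min)/2 = 1068 N
τ_a = K_W·8F_aD/(πd³) = 1.3561 × 52.095 = 70.647 MPa
τ_m = K_s·8F_mD/(πd³) = 1.1125 × 184.23 = 204.96 MPa
Soderberg: 1/n_f = τ_a/S_se + τ_m/S_sy = 70.647/301 + 204.96/598 = 0.23471 + 0.34273 = 0.57744
n_f = 1/0.57744 = 1.732

1.73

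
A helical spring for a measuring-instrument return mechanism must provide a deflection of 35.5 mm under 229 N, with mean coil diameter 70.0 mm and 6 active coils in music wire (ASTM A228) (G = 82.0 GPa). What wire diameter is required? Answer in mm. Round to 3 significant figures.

6.00 mm

Required rate k = F/δ = 229/35.5 = 6.4507 N/mm
d = (8D³N_a·k / G)^(1/4) = (8·70.0³·6·6.4507 / (82.0×10³))^0.25
  = (1295.2)^0.25 = 5.9990 mm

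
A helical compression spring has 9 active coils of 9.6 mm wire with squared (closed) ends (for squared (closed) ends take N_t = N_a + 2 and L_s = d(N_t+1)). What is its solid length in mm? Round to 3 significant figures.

115 mm

squared (closed) ends: N_t = N_a + 2 = 9 + 2 = 11
L_s = d·(N_t+1) = 9.6 × 12 = 115.2 mm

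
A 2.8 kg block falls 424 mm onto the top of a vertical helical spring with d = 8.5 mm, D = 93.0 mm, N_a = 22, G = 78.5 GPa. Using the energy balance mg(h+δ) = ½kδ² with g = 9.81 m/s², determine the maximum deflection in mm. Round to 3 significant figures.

k = Gd⁴/(8D³N_a) = (78.5×10³)(8.5⁴)/(8·93.0³·22) = 2.8946 N/mm
W = mg = 2.8 × 9.81 = 27.468 N
½kδ² − Wδ − Wh = 0 → δ = (W + √(W² + 2kWh))/k
δ = (27.468 + √(754.49 + 67422.8))/2.8946 = (27.468 + 261.11)/2.8946 = 99.696 mm

99.7 mm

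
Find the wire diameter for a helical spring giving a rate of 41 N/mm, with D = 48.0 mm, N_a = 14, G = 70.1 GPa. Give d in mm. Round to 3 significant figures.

d = (8D³N_a·k / G)^(1/4) = (8·48.0³·14·41 / (70.1×10³))^0.25
  = (7244.5)^0.25 = 9.2258 mm

9.23 mm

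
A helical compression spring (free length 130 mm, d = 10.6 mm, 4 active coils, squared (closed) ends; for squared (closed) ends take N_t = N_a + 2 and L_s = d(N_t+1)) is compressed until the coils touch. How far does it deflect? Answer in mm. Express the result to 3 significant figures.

N_t = 6; L_s = 10.6·7 = 74.2 mm
δ_solid = L₀ − L_s = 130 − 74.2 = 55.8 mm

55.8 mm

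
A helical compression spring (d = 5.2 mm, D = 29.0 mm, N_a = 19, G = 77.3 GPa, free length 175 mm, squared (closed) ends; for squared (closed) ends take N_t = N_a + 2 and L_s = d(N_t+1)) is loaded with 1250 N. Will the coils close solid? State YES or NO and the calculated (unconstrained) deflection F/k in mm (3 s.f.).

YES, δ = 82.0 mm

k = Gd⁴/(8D³N_a) = (77.3×10³)(5.2⁴)/(8·29.0³·19) = 15.246 N/mm
N_t = 21; L_s = 5.2·22 = 114.4 mm; δ_solid = L₀ − L_s = 175 − 114.4 = 60.6 mm
δ = F/k = 1250/15.246 = 81.989 mm
δ ≥ δ_solid → spring goes solid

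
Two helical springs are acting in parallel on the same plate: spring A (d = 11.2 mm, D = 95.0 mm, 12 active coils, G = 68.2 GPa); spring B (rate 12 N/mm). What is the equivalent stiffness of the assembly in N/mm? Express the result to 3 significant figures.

25.0 N/mm

k_A = Gd⁴/(8D³N_a) = (68.2×10³)(11.2⁴)/(8·95.0³·12) = 13.038 N/mm
Parallel: k_eq = 13.038 + 12 = 25.038 N/mm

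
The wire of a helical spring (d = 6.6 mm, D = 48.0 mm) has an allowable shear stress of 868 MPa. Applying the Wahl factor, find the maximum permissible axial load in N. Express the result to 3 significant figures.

C = D/d = 48.0/6.6 = 7.2727
K_W = (4C−1)/(4C−4) + 0.615/C = 28.091/25.091 + 0.0846 = 1.2041
τ_max = K·8FD/(πd³) → F_max = τ_allow·πd³/(8DK)
F_max = 868·π·6.6³/(8·48.0·1.2041) = 7.8397e+05/462.39 = 1695.5 N

1700 N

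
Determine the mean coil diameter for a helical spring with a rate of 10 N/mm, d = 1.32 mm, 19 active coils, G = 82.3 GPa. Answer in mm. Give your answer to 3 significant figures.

5.48 mm

D = (Gd⁴/(8N_a·k))^(1/3) = (82.3×10³·1.32⁴/(8·19·10))^(1/3)
  = (164.381)^(1/3) = 5.4779 mm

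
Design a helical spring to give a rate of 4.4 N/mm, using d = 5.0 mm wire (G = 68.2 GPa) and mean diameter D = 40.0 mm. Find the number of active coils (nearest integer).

19

N_a = Gd⁴/(8D³k) = (68.2×10³ × 5.0⁴)/(8 × 40.0³ × 4.4)
    = 4.2625e+07 / 2.2528e+06 = 18.92 → 19 coils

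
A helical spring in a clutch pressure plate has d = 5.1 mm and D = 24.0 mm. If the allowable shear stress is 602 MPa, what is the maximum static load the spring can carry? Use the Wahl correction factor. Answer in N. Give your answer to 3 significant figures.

C = D/d = 24.0/5.1 = 4.7059
K_W = (4C−1)/(4C−4) + 0.615/C = 17.824/14.824 + 0.1307 = 1.3331
τ_max = K·8FD/(πd³) → F_max = τ_allow·πd³/(8DK)
F_max = 602·π·5.1³/(8·24.0·1.3331) = 2.5087e+05/255.95 = 980.17 N

980 N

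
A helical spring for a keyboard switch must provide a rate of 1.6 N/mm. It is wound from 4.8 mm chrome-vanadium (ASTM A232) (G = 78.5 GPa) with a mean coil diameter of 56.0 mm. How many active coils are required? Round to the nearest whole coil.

19

N_a = Gd⁴/(8D³k) = (78.5×10³ × 4.8⁴)/(8 × 56.0³ × 1.6)
    = 4.16711e+07 / 2.24788e+06 = 18.54 → 19 coils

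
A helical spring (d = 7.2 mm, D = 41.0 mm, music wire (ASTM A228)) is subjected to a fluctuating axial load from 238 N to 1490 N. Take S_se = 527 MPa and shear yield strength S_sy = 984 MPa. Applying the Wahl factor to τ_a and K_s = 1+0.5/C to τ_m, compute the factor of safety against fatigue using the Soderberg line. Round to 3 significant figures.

C = D/d = 41.0/7.2 = 5.6944; K_W = (4C−1)/(4C−4)+0.615/C = 1.2678; K_s = 1+0.5/C = 1.0878
F_a = (F_max−F_min)/2 = 626 N; F_m = (F_max+F_min)/2 = 864 N
τ_a = K_W·8F_aD/(πd³) = 1.2678 × 175.11 = 221.99 MPa
τ_m = K_s·8F_mD/(πd³) = 1.0878 × 241.68 = 262.9 MPa
Soderberg: 1/n_f = τ_a/S_se + τ_m/S_sy = 221.99/527 + 262.9/984 = 0.42124 + 0.26718 = 0.68841
n_f = 1/0.68841 = 1.453

1.45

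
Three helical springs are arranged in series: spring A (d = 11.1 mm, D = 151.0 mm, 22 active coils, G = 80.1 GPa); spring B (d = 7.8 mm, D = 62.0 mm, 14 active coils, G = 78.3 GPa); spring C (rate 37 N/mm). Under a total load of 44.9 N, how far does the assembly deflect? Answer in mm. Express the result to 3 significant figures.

27.7 mm

k_A = Gd⁴/(8D³N_a) = (80.1×10³)(11.1⁴)/(8·151.0³·22) = 2.0067 N/mm
k_B = Gd⁴/(8D³N_a) = (78.3×10³)(7.8⁴)/(8·62.0³·14) = 10.858 N/mm
Series: 1/k_eq = 1/2.0067 + 1/10.858 + 1/37 = 0.61746; k_eq = 1.6195 N/mm
δ = F/k_eq = 44.9/1.6195 = 27.724 mm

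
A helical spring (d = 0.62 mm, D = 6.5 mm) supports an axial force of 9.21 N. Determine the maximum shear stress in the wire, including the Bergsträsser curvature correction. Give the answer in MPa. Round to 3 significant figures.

Spring index C = D/d = 6.5/0.62 = 10.4839
K_B = (4C+2)/(4C−3) = 43.935/38.935 = 1.1284
τ₀ = 8FD/(πd³) = 8·9.21·6.5/(π·0.62³) = 478.92/0.74873 = 639.64 MPa
τ_max = K·τ₀ = 1.1284 × 639.64 = 721.79 MPa

722 MPa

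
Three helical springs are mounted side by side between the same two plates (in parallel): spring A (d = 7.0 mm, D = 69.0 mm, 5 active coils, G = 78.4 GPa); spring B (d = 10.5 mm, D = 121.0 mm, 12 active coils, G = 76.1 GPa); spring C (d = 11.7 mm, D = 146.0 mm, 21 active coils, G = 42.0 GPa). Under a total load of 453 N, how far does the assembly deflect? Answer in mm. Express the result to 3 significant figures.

21.3 mm

k_A = Gd⁴/(8D³N_a) = (78.4×10³)(7.0⁴)/(8·69.0³·5) = 14.325 N/mm
k_B = Gd⁴/(8D³N_a) = (76.1×10³)(10.5⁴)/(8·121.0³·12) = 5.4389 N/mm
k_C = Gd⁴/(8D³N_a) = (42.0×10³)(11.7⁴)/(8·146.0³·21) = 1.5053 N/mm
Parallel: k_eq = 14.325 + 5.4389 + 1.5053 = 21.269 N/mm
δ = F/k_eq = 453/21.269 = 21.298 mm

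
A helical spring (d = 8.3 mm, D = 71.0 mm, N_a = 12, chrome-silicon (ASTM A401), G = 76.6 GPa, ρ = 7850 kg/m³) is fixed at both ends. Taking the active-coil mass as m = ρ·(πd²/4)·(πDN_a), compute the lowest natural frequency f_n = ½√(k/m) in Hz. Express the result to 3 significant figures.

48.2 Hz

k = Gd⁴/(8D³N_a) = (76.6×10³)(8.3⁴)/(8·71.0³·12) = 10.58 N/mm = 10580 N/m
Wire length L = πDN_a = π·71.0·12 = 2676.6 mm
m = ρ·(πd²/4)·L = 7850 × 54.106×10⁻⁶ m² × 2.6766 m = 1.1369 kg
f_n = ½√(k/m) = 0.5·√(10580/1.1369) = 0.5·√(9306.6) = 48.235 Hz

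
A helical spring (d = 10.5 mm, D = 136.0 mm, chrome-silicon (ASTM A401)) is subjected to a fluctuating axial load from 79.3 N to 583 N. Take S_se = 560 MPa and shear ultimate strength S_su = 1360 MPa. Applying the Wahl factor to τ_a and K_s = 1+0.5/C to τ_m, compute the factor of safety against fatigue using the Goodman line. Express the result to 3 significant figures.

4.44

C = D/d = 136.0/10.5 = 12.9524; K_W = (4C−1)/(4C−4)+0.615/C = 1.1102; K_s = 1+0.5/C = 1.0386
F_a = (F_max−F_min)/2 = 251.85 N; F_m = (F_max+F_min)/2 = 331.15 N
τ_a = K_W·8F_aD/(πd³) = 1.1102 × 75.345 = 83.65 MPa
τ_m = K_s·8F_mD/(πd³) = 1.0386 × 99.069 = 102.89 MPa
Goodman: 1/n_f = τ_a/S_se + τ_m/S_su = 83.65/560 + 102.89/1360 = 0.14938 + 0.07566 = 0.22503
n_f = 1/0.22503 = 4.444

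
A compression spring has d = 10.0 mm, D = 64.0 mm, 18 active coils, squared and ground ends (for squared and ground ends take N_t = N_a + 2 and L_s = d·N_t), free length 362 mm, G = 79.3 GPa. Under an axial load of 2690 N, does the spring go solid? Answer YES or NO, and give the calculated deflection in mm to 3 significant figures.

NO, δ = 128 mm

k = Gd⁴/(8D³N_a) = (79.3×10³)(10.0⁴)/(8·64.0³·18) = 21.007 N/mm
N_t = 20; L_s = 10.0·20 = 200 mm; δ_solid = L₀ − L_s = 362 − 200 = 162 mm
δ = F/k = 2690/21.007 = 128.05 mm
δ < δ_solid → spring does not go solid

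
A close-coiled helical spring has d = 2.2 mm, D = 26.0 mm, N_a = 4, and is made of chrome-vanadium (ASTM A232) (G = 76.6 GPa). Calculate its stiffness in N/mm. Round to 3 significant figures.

k = Gd⁴/(8D³N_a) = (76.6×10³ × 2.2⁴) / (8 × 26.0³ × 4)
  = 1.7944e+06 / 562432 = 3.1904 N/mm

3.19 N/mm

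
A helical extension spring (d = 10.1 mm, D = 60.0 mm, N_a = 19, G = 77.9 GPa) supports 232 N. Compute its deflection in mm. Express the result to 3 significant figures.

9.40 mm

k = Gd⁴/(8D³N_a) = (77.9×10³)(10.1⁴)/(8·60.0³·19) = 24.69 N/mm
δ = F/k = 232 / 24.69 = 9.3964 mm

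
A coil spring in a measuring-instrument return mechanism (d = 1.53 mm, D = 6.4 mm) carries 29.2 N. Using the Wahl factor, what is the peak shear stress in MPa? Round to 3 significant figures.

Spring index C = D/d = 6.4/1.53 = 4.1830
K_W = (4C−1)/(4C−4) + 0.615/C = 15.732/12.732 + 0.1470 = 1.3826
τ₀ = 8FD/(πd³) = 8·29.2·6.4/(π·1.53³) = 1495.04/11.252 = 132.87 MPa
τ_max = K·τ₀ = 1.3826 × 132.87 = 183.71 MPa

184 MPa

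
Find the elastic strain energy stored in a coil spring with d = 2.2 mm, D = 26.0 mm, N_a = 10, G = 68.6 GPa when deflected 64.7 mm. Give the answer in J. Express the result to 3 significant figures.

2.39 J

k = Gd⁴/(8D³N_a) = (68.6×10³)(2.2⁴)/(8·26.0³·10) = 1.1429 N/mm
U = ½kδ² = 0.5 × 1.1429 × 64.7² = 2392.1 N·mm = 2.3921 J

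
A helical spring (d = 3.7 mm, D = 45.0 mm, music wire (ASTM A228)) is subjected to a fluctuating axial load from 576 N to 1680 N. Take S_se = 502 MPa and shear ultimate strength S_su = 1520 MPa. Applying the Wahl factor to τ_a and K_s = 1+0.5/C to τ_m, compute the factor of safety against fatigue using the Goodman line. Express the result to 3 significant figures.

0.221

C = D/d = 45.0/3.7 = 12.1622; K_W = (4C−1)/(4C−4)+0.615/C = 1.1178; K_s = 1+0.5/C = 1.0411
F_a = (F_max−F_min)/2 = 552 N; F_m = (F_max+F_min)/2 = 1128 N
τ_a = K_W·8F_aD/(πd³) = 1.1178 × 1248.8 = 1395.8 MPa
τ_m = K_s·8F_mD/(πd³) = 1.0411 × 2551.9 = 2656.8 MPa
Goodman: 1/n_f = τ_a/S_se + τ_m/S_su = 1395.8/502 + 2656.8/1520 = 2.78055 + 1.74787 = 4.5284
n_f = 1/4.5284 = 0.2208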